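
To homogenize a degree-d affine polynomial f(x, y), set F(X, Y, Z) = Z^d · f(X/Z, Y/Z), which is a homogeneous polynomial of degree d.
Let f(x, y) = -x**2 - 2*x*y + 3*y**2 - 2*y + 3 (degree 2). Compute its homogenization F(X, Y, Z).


F(X, Y, Z) = -X**2 - 2*X*Y + 3*Y**2 - 2*Y*Z + 3*Z**2

deg(f) = 2.
Substitute x = X/Z, y = Y/Z into f, then multiply by Z^2.
  monomial -1·x^2·y^0 ↦ -1·X^2·Y^0·Z^0.
  monomial -2·x^1·y^1 ↦ -2·X^1·Y^1·Z^0.
  monomial 3·x^0·y^2 ↦ 3·X^0·Y^2·Z^0.
  monomial -2·x^0·y^1 ↦ -2·X^0·Y^1·Z^1.
  monomial 3·x^0·y^0 ↦ 3·X^0·Y^0·Z^2.
Collecting: F(X, Y, Z) = -X**2 - 2*X*Y + 3*Y**2 - 2*Y*Z + 3*Z**2.


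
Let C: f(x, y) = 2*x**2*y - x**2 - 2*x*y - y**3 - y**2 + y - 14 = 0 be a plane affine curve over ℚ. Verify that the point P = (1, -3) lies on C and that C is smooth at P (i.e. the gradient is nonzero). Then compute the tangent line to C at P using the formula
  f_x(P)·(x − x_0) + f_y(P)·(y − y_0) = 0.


Tangent line at P: -8*x - 20*y - 52 = 0.

Step 1: f(1, -3) = 0, so P lies on C.
Step 2: partial derivatives
  f_x(x, y) = 4*x*y - 2*x - 2*y, f_y(x, y) = 2*x**2 - 2*x - 3*y**2 - 2*y + 1.
  f_x(P) = -8, f_y(P) = -20 (gradient nonzero, so P is smooth).
Step 3: tangent line at P: -8·(x − 1) + -20·(y − -3) = 0.
Expanding: -8*x - 20*y - 52 = 0.


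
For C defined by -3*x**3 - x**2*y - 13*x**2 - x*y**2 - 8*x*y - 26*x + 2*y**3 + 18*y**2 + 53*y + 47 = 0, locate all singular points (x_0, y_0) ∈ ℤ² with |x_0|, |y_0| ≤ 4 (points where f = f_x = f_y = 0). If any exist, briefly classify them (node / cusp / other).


Singular points: {(-1, -3)}; classification: node.

Compute partial derivatives:
  f_x = -9*x**2 - 2*x*y - 26*x - y**2 - 8*y - 26.
  f_y = -x**2 - 2*x*y - 8*x + 6*y**2 + 36*y + 53.
Scan x_0 ∈ {−4, ..., 4}. For each x_0, f_y(x_0, y) is a polynomial in y; find its integer roots y ∈ {−4, ..., 4}, then test f_x and f at those candidates.
  x = -4: f_y(-4, y) = 6*y**2 + 44*y + 69; no integer root y with |y| ≤ 4.
  x = -3: f_y(-3, y) = 6*y**2 + 42*y + 68; no integer root y with |y| ≤ 4.
  x = -2: f_y(-2, y) = 6*y**2 + 40*y + 65; no integer root y with |y| ≤ 4.
  x = -1: f_y(-1, y) = 6*y**2 + 38*y + 60; vanishes at y ∈ {-3}. (-1, -3): f_x = 0, f = 0 — SINGULAR.
  x = 0: f_y(0, y) = 6*y**2 + 36*y + 53; no integer root y with |y| ≤ 4.
  x = 1: f_y(1, y) = 6*y**2 + 34*y + 44; vanishes at y ∈ {-2}. (1, -2): f_x = -45 ≠ 0.
  x = 2: f_y(2, y) = 6*y**2 + 32*y + 33; no integer root y with |y| ≤ 4.
  x = 3: f_y(3, y) = 6*y**2 + 30*y + 20; no integer root y with |y| ≤ 4.
  x = 4: f_y(4, y) = 6*y**2 + 28*y + 5; no integer root y with |y| ≤ 4.
Only singular point on the grid: (-1, -3).
Classify: substitute x = -1 + u, y = -3 + v and expand: f = -3*u**3 - u**2*v - u**2 - u*v**2 + 2*v**3 + v**2.
No constant or linear terms (consistent with a singular point). Quadratic part: -u**2 + v**2. Cubic part: -3*u**3 - u**2*v - u*v**2 + 2*v**3.
The quadratic part v**2 - u**2 = (v − u)(v + u) splits into two distinct linear factors, so there are two distinct tangent lines y − -3 = ±(x − -1) — this is a node (ordinary double point).
Classification: node.


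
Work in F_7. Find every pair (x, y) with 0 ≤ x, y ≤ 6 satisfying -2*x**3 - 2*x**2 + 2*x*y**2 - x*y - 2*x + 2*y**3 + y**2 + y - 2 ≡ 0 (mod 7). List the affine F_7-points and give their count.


Affine F_7-points: {(1, 4), (1, 6), (6, 0)}; count = 3.

For each of the 49 pairs (x, y) ∈ F_7², evaluate f(x, y) mod 7. Record the zeros.
  x = 0: [0↦5, 1↦2, 2↦6, 3↦1, 4↦6, 5↦5, 6↦3]  zeros at y ∈ ∅
  x = 1: [0↦6, 1↦4, 2↦6, 3↦3, 4↦0, 5↦2, 6↦0]  zeros at y ∈ {4, 6}
  x = 2: [0↦5, 1↦4, 2↦4, 3↦3, 4↦6, 5↦4, 6↦2]  zeros at y ∈ ∅
  x = 3: [0↦4, 1↦4, 2↦2, 3↦3, 4↦5, 5↦6, 6↦4]  zeros at y ∈ ∅
  x = 4: [0↦5, 1↦6, 2↦2, 3↦5, 4↦6, 5↦3, 6↦1]  zeros at y ∈ ∅
  x = 5: [0↦3, 1↦5, 2↦6, 3↦4, 4↦4, 5↦4, 6↦2]  zeros at y ∈ ∅
  x = 6: [0↦0, 1↦3, 2↦2, 3↦2, 4↦1, 5↦4, 6↦2]  zeros at y ∈ {0}
Collecting zeros: affine points = {(1, 4), (1, 6), (6, 0)}.
Total count |C(F_7)_aff| = 3.


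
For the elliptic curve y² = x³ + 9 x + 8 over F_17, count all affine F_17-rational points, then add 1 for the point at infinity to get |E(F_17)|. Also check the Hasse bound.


Affine points = {(0, 5), (0, 12), (1, 1), (1, 16), (2, 0), (5, 5), (5, 12), (9, 6), (9, 11), (12, 5), (12, 12), (15, 4), (15, 13), (16, 7), (16, 10)}; affine count = 15; |E(F_17)| = 16.

Discriminant check: Δ ∝ 4a³ + 27b² = 4·9³ + 27·8² = 4·729 + 27·64 ≡ 3 (mod 17). Nonzero ⇒ E is nonsingular.
For each x ∈ F_17, compute rhs = x³ + 9·x + 8 mod 17, then count y ∈ F_17 with y² ≡ rhs.
  x = 0: rhs = 8, matching y values: 5, 12 (2 points).
  x = 1: rhs = 1, matching y values: 1, 16 (2 points).
  x = 2: rhs = 0, matching y values: 0 (1 points).
  x = 3: rhs = 11, matching y values: none (0 points).
  x = 4: rhs = 6, matching y values: none (0 points).
  x = 5: rhs = 8, matching y values: 5, 12 (2 points).
  x = 6: rhs = 6, matching y values: none (0 points).
  x = 7: rhs = 6, matching y values: none (0 points).
  x = 8: rhs = 14, matching y values: none (0 points).
  x = 9: rhs = 2, matching y values: 6, 11 (2 points).
  x = 10: rhs = 10, matching y values: none (0 points).
  x = 11: rhs = 10, matching y values: none (0 points).
  x = 12: rhs = 8, matching y values: 5, 12 (2 points).
  x = 13: rhs = 10, matching y values: none (0 points).
  x = 14: rhs = 5, matching y values: none (0 points).
  x = 15: rhs = 16, matching y values: 4, 13 (2 points).
  x = 16: rhs = 15, matching y values: 7, 10 (2 points).
Total affine count: 15.
Full point count |E(F_17)| = 15 + 1 = 16.
Hasse bound: |16 − (17+1)| = |-2| = 2 ≤ 2√17 ≈ 8.2462 ✓.


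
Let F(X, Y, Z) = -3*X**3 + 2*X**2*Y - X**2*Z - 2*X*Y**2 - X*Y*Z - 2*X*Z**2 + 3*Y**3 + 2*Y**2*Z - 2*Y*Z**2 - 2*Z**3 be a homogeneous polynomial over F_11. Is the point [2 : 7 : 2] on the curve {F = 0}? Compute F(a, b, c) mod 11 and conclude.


F(2,7,2) ≡ 2 (mod 11); P is NOT on the curve.

Evaluate F(2, 7, 2) term-by-term (mod 11).
  -3*X**3 ↦ -3·8·1·1 = -24
  2*X**2*Y ↦ 2·4·7·1 = 56
  -X**2*Z ↦ -1·4·1·2 = -8
  -2*X*Y**2 ↦ -2·2·49·1 = -196
  -X*Y*Z ↦ -1·2·7·2 = -28
  -2*X*Z**2 ↦ -2·2·1·4 = -16
  3*Y**3 ↦ 3·1·343·1 = 1029
  2*Y**2*Z ↦ 2·1·49·2 = 196
  -2*Y*Z**2 ↦ -2·1·7·4 = -56
  -2*Z**3 ↦ -2·1·1·8 = -16
Sum: F(2, 7, 2) = (-24) + (56) + (-8) + (-196) + (-28) + (-16) + (1029) + (196) + (-56) + (-16) = 937.
Reducing mod 11: 937 ≡ 2 (mod 11).
Since F(a, b, c) ≡ 2 ≠ 0 (mod 11), P does NOT lie on the curve.


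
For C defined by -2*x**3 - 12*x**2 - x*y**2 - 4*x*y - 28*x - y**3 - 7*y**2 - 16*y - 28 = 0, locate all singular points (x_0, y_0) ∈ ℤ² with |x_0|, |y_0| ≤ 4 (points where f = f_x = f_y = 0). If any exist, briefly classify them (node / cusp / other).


Singular points: {(-2, -2)}; classification: cusp.

Compute partial derivatives:
  f_x = -6*x**2 - 24*x - y**2 - 4*y - 28.
  f_y = -2*x*y - 4*x - 3*y**2 - 14*y - 16.
Scan x_0 ∈ {−4, ..., 4}. For each x_0, f_y(x_0, y) is a polynomial in y; find its integer roots y ∈ {−4, ..., 4}, then test f_x and f at those candidates.
  x = -4: f_y(-4, y) = -3*y**2 - 6*y; vanishes at y ∈ {-2, 0}. (-4, -2): f_x = -24 ≠ 0; (-4, 0): f_x = -28 ≠ 0.
  x = -3: f_y(-3, y) = -3*y**2 - 8*y - 4; vanishes at y ∈ {-2}. (-3, -2): f_x = -6 ≠ 0.
  x = -2: f_y(-2, y) = -3*y**2 - 10*y - 8; vanishes at y ∈ {-2}. (-2, -2): f_x = 0, f = 0 — SINGULAR.
  x = -1: f_y(-1, y) = -3*y**2 - 12*y - 12; vanishes at y ∈ {-2}. (-1, -2): f_x = -6 ≠ 0.
  x = 0: f_y(0, y) = -3*y**2 - 14*y - 16; vanishes at y ∈ {-2}. (0, -2): f_x = -24 ≠ 0.
  x = 1: f_y(1, y) = -3*y**2 - 16*y - 20; vanishes at y ∈ {-2}. (1, -2): f_x = -54 ≠ 0.
  x = 2: f_y(2, y) = -3*y**2 - 18*y - 24; vanishes at y ∈ {-4, -2}. (2, -4): f_x = -100 ≠ 0; (2, -2): f_x = -96 ≠ 0.
  x = 3: f_y(3, y) = -3*y**2 - 20*y - 28; vanishes at y ∈ {-2}. (3, -2): f_x = -150 ≠ 0.
  x = 4: f_y(4, y) = -3*y**2 - 22*y - 32; vanishes at y ∈ {-2}. (4, -2): f_x = -216 ≠ 0.
Only singular point on the grid: (-2, -2).
Classify: substitute x = -2 + u, y = -2 + v and expand: f = -2*u**3 - u*v**2 - v**3 + v**2.
No constant or linear terms (consistent with a singular point). Quadratic part: v**2. Cubic part: -2*u**3 - u*v**2 - v**3.
The quadratic part v**2 is a perfect square, so there is a single (double) tangent line v = 0, i.e. y = -2. Restricting the cubic part to that line (v = 0) leaves -2*u**3 ≠ 0, so f is not divisible by v and the branch is v² ≈ 2*u**3 to lowest order — this is a cusp.
Classification: cusp.


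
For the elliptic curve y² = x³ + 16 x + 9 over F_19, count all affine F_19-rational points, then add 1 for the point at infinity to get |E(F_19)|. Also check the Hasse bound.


Affine points = {(0, 3), (0, 16), (1, 8), (1, 11), (2, 7), (2, 12), (4, 2), (4, 17), (5, 9), (5, 10), (6, 6), (6, 13), (13, 1), (13, 18), (17, 8), (17, 11), (18, 7), (18, 12)}; affine count = 18; |E(F_19)| = 19.

Discriminant check: Δ ∝ 4a³ + 27b² = 4·16³ + 27·9² = 4·4096 + 27·81 ≡ 8 (mod 19). Nonzero ⇒ E is nonsingular.
For each x ∈ F_19, compute rhs = x³ + 16·x + 9 mod 19, then count y ∈ F_19 with y² ≡ rhs.
  x = 0: rhs = 9, matching y values: 3, 16 (2 points).
  x = 1: rhs = 7, matching y values: 8, 11 (2 points).
  x = 2: rhs = 11, matching y values: 7, 12 (2 points).
  x = 3: rhs = 8, matching y values: none (0 points).
  x = 4: rhs = 4, matching y values: 2, 17 (2 points).
  x = 5: rhs = 5, matching y values: 9, 10 (2 points).
  x = 6: rhs = 17, matching y values: 6, 13 (2 points).
  x = 7: rhs = 8, matching y values: none (0 points).
  x = 8: rhs = 3, matching y values: none (0 points).
  x = 9: rhs = 8, matching y values: none (0 points).
  x = 10: rhs = 10, matching y values: none (0 points).
  x = 11: rhs = 15, matching y values: none (0 points).
  x = 12: rhs = 10, matching y values: none (0 points).
  x = 13: rhs = 1, matching y values: 1, 18 (2 points).
  x = 14: rhs = 13, matching y values: none (0 points).
  x = 15: rhs = 14, matching y values: none (0 points).
  x = 16: rhs = 10, matching y values: none (0 points).
  x = 17: rhs = 7, matching y values: 8, 11 (2 points).
  x = 18: rhs = 11, matching y values: 7, 12 (2 points).
Total affine count: 18.
Full point count |E(F_19)| = 18 + 1 = 19.
Hasse bound: |19 − (19+1)| = |-1| = 1 ≤ 2√19 ≈ 8.7178 ✓.


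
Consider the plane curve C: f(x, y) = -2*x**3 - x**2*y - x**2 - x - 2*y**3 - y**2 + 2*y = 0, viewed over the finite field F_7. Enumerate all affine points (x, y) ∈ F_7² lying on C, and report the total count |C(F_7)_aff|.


Affine F_7-points: {(0, 0), (2, 3), (3, 4), (4, 2), (4, 6), (5, 0), (6, 1)}; count = 7.

For each of the 49 pairs (x, y) ∈ F_7², evaluate f(x, y) mod 7. Record the zeros.
  x = 0: [0↦0, 1↦6, 2↦5, 3↦6, 4↦4, 5↦1, 6↦6]  zeros at y ∈ {0}
  x = 1: [0↦3, 1↦1, 2↦6, 3↦6, 4↦3, 5↦6, 6↦3]  zeros at y ∈ ∅
  x = 2: [0↦6, 1↦1, 2↦3, 3↦0, 4↦1, 5↦1, 6↦2]  zeros at y ∈ {3}
  x = 3: [0↦4, 1↦1, 2↦5, 3↦4, 4↦0, 5↦2, 6↦5]  zeros at y ∈ {4}
  x = 4: [0↦6, 1↦3, 2↦0, 3↦6, 4↦2, 5↦4, 6↦0]  zeros at y ∈ {2, 6}
  x = 5: [0↦0, 1↦2, 2↦4, 3↦1, 4↦2, 5↦2, 6↦3]  zeros at y ∈ {0}
  x = 6: [0↦2, 1↦0, 2↦5, 3↦5, 4↦2, 5↦5, 6↦2]  zeros at y ∈ {1}
Collecting zeros: affine points = {(0, 0), (2, 3), (3, 4), (4, 2), (4, 6), (5, 0), (6, 1)}.
Total count |C(F_7)_aff| = 7.


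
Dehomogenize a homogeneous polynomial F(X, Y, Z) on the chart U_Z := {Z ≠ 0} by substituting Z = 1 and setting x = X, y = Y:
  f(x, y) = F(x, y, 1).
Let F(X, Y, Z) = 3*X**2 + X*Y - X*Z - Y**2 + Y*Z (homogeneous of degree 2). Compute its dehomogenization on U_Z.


f(x, y) = 3*x**2 + x*y - x - y**2 + y

On U_Z we set Z = 1. Each monomial c·X^i·Y^j·Z^k in F becomes c·x^i·y^j·1^k = c·x^i·y^j.
Substituting Z = 1: F(X, Y, 1) = 3*x**2 + x*y - x - y**2 + y.
Note: deg(f) ≤ deg(F) = 2; strict inequality happens when F is divisible by Z (lost terms).


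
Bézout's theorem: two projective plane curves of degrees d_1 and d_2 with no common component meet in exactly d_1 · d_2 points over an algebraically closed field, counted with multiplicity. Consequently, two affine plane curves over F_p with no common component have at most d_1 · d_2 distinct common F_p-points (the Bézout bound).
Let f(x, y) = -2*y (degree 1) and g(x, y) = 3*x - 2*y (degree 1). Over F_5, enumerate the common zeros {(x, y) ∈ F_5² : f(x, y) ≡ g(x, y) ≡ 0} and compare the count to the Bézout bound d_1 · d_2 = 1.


Common zeros: {(0, 0)}; count = 1; Bézout bound = 1.

deg(f) = 1, deg(g) = 1, so Bézout bound = 1.
Scan x ∈ F_5. For each x, list the y ∈ F_5 with f(x, y) ≡ 0 and those with g(x, y) ≡ 0 (mod 5); the common zeros in that column are the intersection.
  x = 0: f ≡ 0 at y ∈ {0}; g ≡ 0 at y ∈ {0}; common: {0}.
  x = 1: f ≡ 0 at y ∈ {0}; g ≡ 0 at y ∈ {4}; common: ∅.
  x = 2: f ≡ 0 at y ∈ {0}; g ≡ 0 at y ∈ {3}; common: ∅.
  x = 3: f ≡ 0 at y ∈ {0}; g ≡ 0 at y ∈ {2}; common: ∅.
  x = 4: f ≡ 0 at y ∈ {0}; g ≡ 0 at y ∈ {1}; common: ∅.
Collecting: common zeros = {(0, 0)}, so the count is 1.
Comparison with the Bézout bound: 1 ≤ 1 = deg(f)·deg(g), as expected for curves with no common component (the bound is attained).


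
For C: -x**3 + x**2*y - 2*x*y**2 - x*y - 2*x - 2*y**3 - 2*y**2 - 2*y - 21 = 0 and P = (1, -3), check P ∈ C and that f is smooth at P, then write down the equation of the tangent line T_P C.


Tangent line at P: -26*x - 32*y - 70 = 0.

Step 1: f(1, -3) = 0, so P lies on C.
Step 2: partial derivatives
  f_x(x, y) = -3*x**2 + 2*x*y - 2*y**2 - y - 2, f_y(x, y) = x**2 - 4*x*y - x - 6*y**2 - 4*y - 2.
  f_x(P) = -26, f_y(P) = -32 (gradient nonzero, so P is smooth).
Step 3: tangent line at P: -26·(x − 1) + -32·(y − -3) = 0.
Expanding: -26*x - 32*y - 70 = 0.


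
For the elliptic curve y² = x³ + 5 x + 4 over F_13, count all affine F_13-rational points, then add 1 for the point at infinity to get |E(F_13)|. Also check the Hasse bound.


Affine points = {(0, 2), (0, 11), (1, 6), (1, 7), (2, 3), (2, 10), (4, 6), (4, 7), (6, 4), (6, 9), (8, 6), (8, 7), (10, 1), (10, 12), (11, 5), (11, 8)}; affine count = 16; |E(F_13)| = 17.

Discriminant check: Δ ∝ 4a³ + 27b² = 4·5³ + 27·4² = 4·125 + 27·16 ≡ 9 (mod 13). Nonzero ⇒ E is nonsingular.
For each x ∈ F_13, compute rhs = x³ + 5·x + 4 mod 13, then count y ∈ F_13 with y² ≡ rhs.
  x = 0: rhs = 4, matching y values: 2, 11 (2 points).
  x = 1: rhs = 10, matching y values: 6, 7 (2 points).
  x = 2: rhs = 9, matching y values: 3, 10 (2 points).
  x = 3: rhs = 7, matching y values: none (0 points).
  x = 4: rhs = 10, matching y values: 6, 7 (2 points).
  x = 5: rhs = 11, matching y values: none (0 points).
  x = 6: rhs = 3, matching y values: 4, 9 (2 points).
  x = 7: rhs = 5, matching y values: none (0 points).
  x = 8: rhs = 10, matching y values: 6, 7 (2 points).
  x = 9: rhs = 11, matching y values: none (0 points).
  x = 10: rhs = 1, matching y values: 1, 12 (2 points).
  x = 11: rhs = 12, matching y values: 5, 8 (2 points).
  x = 12: rhs = 11, matching y values: none (0 points).
Total affine count: 16.
Full point count |E(F_13)| = 16 + 1 = 17.
Hasse bound: |17 − (13+1)| = |3| = 3 ≤ 2√13 ≈ 7.2111 ✓.


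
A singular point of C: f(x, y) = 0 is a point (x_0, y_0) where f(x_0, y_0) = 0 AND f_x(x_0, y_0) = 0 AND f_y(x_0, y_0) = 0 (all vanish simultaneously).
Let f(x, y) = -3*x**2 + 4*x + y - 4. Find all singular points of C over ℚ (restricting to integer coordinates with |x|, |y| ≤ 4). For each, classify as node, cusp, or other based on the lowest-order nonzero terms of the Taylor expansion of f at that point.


No singular points in the scanned grid; C is smooth there.

Compute partial derivatives:
  f_x = 4 - 6*x.
  f_y = 1.
f_y = 1 is a nonzero constant, so f_y never vanishes: no point (x, y) can satisfy f = f_x = f_y = 0. In particular no (x, y) ∈ {−4, ..., 4}² is singular; the curve is smooth.


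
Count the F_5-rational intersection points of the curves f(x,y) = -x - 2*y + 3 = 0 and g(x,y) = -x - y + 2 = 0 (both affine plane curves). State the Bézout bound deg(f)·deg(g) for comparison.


Common zeros: {(1, 1)}; count = 1; Bézout bound = 1.

deg(f) = 1, deg(g) = 1, so Bézout bound = 1.
Scan x ∈ F_5. For each x, list the y ∈ F_5 with f(x, y) ≡ 0 and those with g(x, y) ≡ 0 (mod 5); the common zeros in that column are the intersection.
  x = 0: f ≡ 0 at y ∈ {4}; g ≡ 0 at y ∈ {2}; common: ∅.
  x = 1: f ≡ 0 at y ∈ {1}; g ≡ 0 at y ∈ {1}; common: {1}.
  x = 2: f ≡ 0 at y ∈ {3}; g ≡ 0 at y ∈ {0}; common: ∅.
  x = 3: f ≡ 0 at y ∈ {0}; g ≡ 0 at y ∈ {4}; common: ∅.
  x = 4: f ≡ 0 at y ∈ {2}; g ≡ 0 at y ∈ {3}; common: ∅.
Collecting: common zeros = {(1, 1)}, so the count is 1.
Comparison with the Bézout bound: 1 ≤ 1 = deg(f)·deg(g), as expected for curves with no common component (the bound is attained).


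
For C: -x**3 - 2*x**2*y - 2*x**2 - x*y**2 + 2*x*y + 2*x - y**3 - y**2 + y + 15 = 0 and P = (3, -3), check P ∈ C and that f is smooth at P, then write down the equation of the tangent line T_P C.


Tangent line at P: -16*x - 14*y + 6 = 0.

Step 1: f(3, -3) = 0, so P lies on C.
Step 2: partial derivatives
  f_x(x, y) = -3*x**2 - 4*x*y - 4*x - y**2 + 2*y + 2, f_y(x, y) = -2*x**2 - 2*x*y + 2*x - 3*y**2 - 2*y + 1.
  f_x(P) = -16, f_y(P) = -14 (gradient nonzero, so P is smooth).
Step 3: tangent line at P: -16·(x − 3) + -14·(y − -3) = 0.
Expanding: -16*x - 14*y + 6 = 0.


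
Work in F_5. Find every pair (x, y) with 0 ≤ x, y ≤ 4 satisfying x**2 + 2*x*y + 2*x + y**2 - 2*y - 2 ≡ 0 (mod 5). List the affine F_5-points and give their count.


Affine F_5-points: {(1, 2), (1, 3), (2, 4), (3, 2), (3, 4)}; count = 5.

For each of the 25 pairs (x, y) ∈ F_5², evaluate f(x, y) mod 5. Record the zeros.
  x = 0: [0↦3, 1↦2, 2↦3, 3↦1, 4↦1]  zeros at y ∈ ∅
  x = 1: [0↦1, 1↦2, 2↦0, 3↦0, 4↦2]  zeros at y ∈ {2, 3}
  x = 2: [0↦1, 1↦4, 2↦4, 3↦1, 4↦0]  zeros at y ∈ {4}
  x = 3: [0↦3, 1↦3, 2↦0, 3↦4, 4↦0]  zeros at y ∈ {2, 4}
  x = 4: [0↦2, 1↦4, 2↦3, 3↦4, 4↦2]  zeros at y ∈ ∅
Collecting zeros: affine points = {(1, 2), (1, 3), (2, 4), (3, 2), (3, 4)}.
Total count |C(F_5)_aff| = 5.


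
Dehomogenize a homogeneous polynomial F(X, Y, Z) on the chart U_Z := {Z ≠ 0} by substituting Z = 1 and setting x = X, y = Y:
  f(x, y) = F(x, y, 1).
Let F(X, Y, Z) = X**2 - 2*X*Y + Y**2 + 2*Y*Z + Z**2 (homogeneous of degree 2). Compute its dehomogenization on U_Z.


f(x, y) = x**2 - 2*x*y + y**2 + 2*y + 1

On U_Z we set Z = 1. Each monomial c·X^i·Y^j·Z^k in F becomes c·x^i·y^j·1^k = c·x^i·y^j.
Substituting Z = 1: F(X, Y, 1) = x**2 - 2*x*y + y**2 + 2*y + 1.
Note: deg(f) ≤ deg(F) = 2; strict inequality happens when F is divisible by Z (lost terms).


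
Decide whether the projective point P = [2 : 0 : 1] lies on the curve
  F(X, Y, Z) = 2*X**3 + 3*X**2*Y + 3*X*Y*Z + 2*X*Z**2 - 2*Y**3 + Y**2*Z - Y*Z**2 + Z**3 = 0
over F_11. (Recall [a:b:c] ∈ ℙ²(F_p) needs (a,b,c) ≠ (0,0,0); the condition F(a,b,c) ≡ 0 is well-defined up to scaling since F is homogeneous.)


F(2,0,1) ≡ 10 (mod 11); P is NOT on the curve.

Evaluate F(2, 0, 1) term-by-term (mod 11).
  2*X**3 ↦ 2·8·1·1 = 16
  3*X**2*Y ↦ 3·4·0·1 = 0
  3*X*Y*Z ↦ 3·2·0·1 = 0
  2*X*Z**2 ↦ 2·2·1·1 = 4
  -2*Y**3 ↦ -2·1·0·1 = 0
  Y**2*Z ↦ 1·1·0·1 = 0
  -Y*Z**2 ↦ -1·1·0·1 = 0
  Z**3 ↦ 1·1·1·1 = 1
Sum: F(2, 0, 1) = (16) + (0) + (0) + (4) + (0) + (0) + (0) + (1) = 21.
Reducing mod 11: 21 ≡ 10 (mod 11).
Since F(a, b, c) ≡ 10 ≠ 0 (mod 11), P does NOT lie on the curve.


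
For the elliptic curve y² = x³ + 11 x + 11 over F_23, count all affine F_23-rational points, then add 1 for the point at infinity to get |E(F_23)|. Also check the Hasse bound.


Affine points = {(1, 0), (2, 8), (2, 15), (3, 5), (3, 18), (4, 2), (4, 21), (8, 6), (8, 17), (12, 10), (12, 13), (15, 3), (15, 20), (19, 8), (19, 15), (21, 2), (21, 21)}; affine count = 17; |E(F_23)| = 18.

Discriminant check: Δ ∝ 4a³ + 27b² = 4·11³ + 27·11² = 4·1331 + 27·121 ≡ 12 (mod 23). Nonzero ⇒ E is nonsingular.
For each x ∈ F_23, compute rhs = x³ + 11·x + 11 mod 23, then count y ∈ F_23 with y² ≡ rhs.
  x = 0: rhs = 11, matching y values: none (0 points).
  x = 1: rhs = 0, matching y values: 0 (1 points).
  x = 2: rhs = 18, matching y values: 8, 15 (2 points).
  x = 3: rhs = 2, matching y values: 5, 18 (2 points).
  x = 4: rhs = 4, matching y values: 2, 21 (2 points).
  x = 5: rhs = 7, matching y values: none (0 points).
  x = 6: rhs = 17, matching y values: none (0 points).
  x = 7: rhs = 17, matching y values: none (0 points).
  x = 8: rhs = 13, matching y values: 6, 17 (2 points).
  x = 9: rhs = 11, matching y values: none (0 points).
  x = 10: rhs = 17, matching y values: none (0 points).
  x = 11: rhs = 14, matching y values: none (0 points).
  x = 12: rhs = 8, matching y values: 10, 13 (2 points).
  x = 13: rhs = 5, matching y values: none (0 points).
  x = 14: rhs = 11, matching y values: none (0 points).
  x = 15: rhs = 9, matching y values: 3, 20 (2 points).
  x = 16: rhs = 5, matching y values: none (0 points).
  x = 17: rhs = 5, matching y values: none (0 points).
  x = 18: rhs = 15, matching y values: none (0 points).
  x = 19: rhs = 18, matching y values: 8, 15 (2 points).
  x = 20: rhs = 20, matching y values: none (0 points).
  x = 21: rhs = 4, matching y values: 2, 21 (2 points).
  x = 22: rhs = 22, matching y values: none (0 points).
Total affine count: 17.
Full point count |E(F_23)| = 17 + 1 = 18.
Hasse bound: |18 − (23+1)| = |-6| = 6 ≤ 2√23 ≈ 9.5917 ✓.


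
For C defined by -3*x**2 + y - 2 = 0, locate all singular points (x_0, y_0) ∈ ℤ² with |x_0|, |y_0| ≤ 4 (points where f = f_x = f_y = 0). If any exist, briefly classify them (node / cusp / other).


No singular points in the scanned grid; C is smooth there.

Compute partial derivatives:
  f_x = -6*x.
  f_y = 1.
f_y = 1 is a nonzero constant, so f_y never vanishes: no point (x, y) can satisfy f = f_x = f_y = 0. In particular no (x, y) ∈ {−4, ..., 4}² is singular; the curve is smooth.


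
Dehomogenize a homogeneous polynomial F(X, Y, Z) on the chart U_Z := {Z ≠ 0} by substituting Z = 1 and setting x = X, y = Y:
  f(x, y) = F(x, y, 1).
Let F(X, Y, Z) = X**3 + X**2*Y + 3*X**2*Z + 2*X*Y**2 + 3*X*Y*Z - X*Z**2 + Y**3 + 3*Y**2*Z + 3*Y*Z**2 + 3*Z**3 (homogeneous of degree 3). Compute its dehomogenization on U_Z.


f(x, y) = x**3 + x**2*y + 3*x**2 + 2*x*y**2 + 3*x*y - x + y**3 + 3*y**2 + 3*y + 3

On U_Z we set Z = 1. Each monomial c·X^i·Y^j·Z^k in F becomes c·x^i·y^j·1^k = c·x^i·y^j.
Substituting Z = 1: F(X, Y, 1) = x**3 + x**2*y + 3*x**2 + 2*x*y**2 + 3*x*y - x + y**3 + 3*y**2 + 3*y + 3.
Note: deg(f) ≤ deg(F) = 3; strict inequality happens when F is divisible by Z (lost terms).


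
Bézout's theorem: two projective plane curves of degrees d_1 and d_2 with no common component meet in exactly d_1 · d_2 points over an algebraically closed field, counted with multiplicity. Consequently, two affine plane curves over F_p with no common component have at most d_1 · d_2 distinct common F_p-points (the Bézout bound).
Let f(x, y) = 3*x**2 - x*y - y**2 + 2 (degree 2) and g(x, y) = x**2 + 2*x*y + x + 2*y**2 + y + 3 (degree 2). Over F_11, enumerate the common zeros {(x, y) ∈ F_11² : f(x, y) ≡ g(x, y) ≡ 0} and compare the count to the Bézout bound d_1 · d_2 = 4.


Common zeros: {(5, 0)}; count = 1; Bézout bound = 4.

deg(f) = 2, deg(g) = 2, so Bézout bound = 4.
Scan x ∈ F_11. For each x, list the y ∈ F_11 with f(x, y) ≡ 0 and those with g(x, y) ≡ 0 (mod 11); the common zeros in that column are the intersection.
  x = 0: f ≡ 0 at y ∈ ∅; g ≡ 0 at y ∈ ∅; common: ∅.
  x = 1: f ≡ 0 at y ∈ ∅; g ≡ 0 at y ∈ ∅; common: ∅.
  x = 2: f ≡ 0 at y ∈ {1, 8}; g ≡ 0 at y ∈ ∅; common: ∅.
  x = 3: f ≡ 0 at y ∈ {3, 5}; g ≡ 0 at y ∈ ∅; common: ∅.
  x = 4: f ≡ 0 at y ∈ ∅; g ≡ 0 at y ∈ ∅; common: ∅.
  x = 5: f ≡ 0 at y ∈ {0, 6}; g ≡ 0 at y ∈ {0}; common: {0}.
  x = 6: f ≡ 0 at y ∈ {0, 5}; g ≡ 0 at y ∈ ∅; common: ∅.
  x = 7: f ≡ 0 at y ∈ ∅; g ≡ 0 at y ∈ ∅; common: ∅.
  x = 8: f ≡ 0 at y ∈ {6, 8}; g ≡ 0 at y ∈ ∅; common: ∅.
  x = 9: f ≡ 0 at y ∈ {3, 10}; g ≡ 0 at y ∈ ∅; common: ∅.
  x = 10: f ≡ 0 at y ∈ ∅; g ≡ 0 at y ∈ ∅; common: ∅.
Collecting: common zeros = {(5, 0)}, so the count is 1.
Comparison with the Bézout bound: 1 ≤ 4 = deg(f)·deg(g), as expected for curves with no common component (the affine F_11-count falls short of the bound because intersections may lie at infinity, over extension fields, or carry multiplicity).


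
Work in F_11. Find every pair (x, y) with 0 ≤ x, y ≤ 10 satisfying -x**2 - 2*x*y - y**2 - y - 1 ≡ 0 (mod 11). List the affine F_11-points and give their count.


Affine F_11-points: {(1, 9), (1, 10), (2, 1), (2, 5), (3, 6), (3, 9), (7, 1), (7, 6), (9, 7), (10, 5), (10, 7)}; count = 11.

For each of the 121 pairs (x, y) ∈ F_11², evaluate f(x, y) mod 11. Record the zeros.
  x = 0: [0↦10, 1↦8, 2↦4, 3↦9, 4↦1, 5↦2, 6↦1, 7↦9, 8↦4, 9↦8, 10↦10]  zeros at y ∈ ∅
  x = 1: [0↦9, 1↦5, 2↦10, 3↦2, 4↦3, 5↦2, 6↦10, 7↦5, 8↦9, 9↦0, 10↦0]  zeros at y ∈ {9, 10}
  x = 2: [0↦6, 1↦0, 2↦3, 3↦4, 4↦3, 5↦0, 6↦6, 7↦10, 8↦1, 9↦1, 10↦10]  zeros at y ∈ {1, 5}
  x = 3: [0↦1, 1↦4, 2↦5, 3↦4, 4↦1, 5↦7, 6↦0, 7↦2, 8↦2, 9↦0, 10↦7]  zeros at y ∈ {6, 9}
  x = 4: [0↦5, 1↦6, 2↦5, 3↦2, 4↦8, 5↦1, 6↦3, 7↦3, 8↦1, 9↦8, 10↦2]  zeros at y ∈ ∅
  x = 5: [0↦7, 1↦6, 2↦3, 3↦9, 4↦2, 5↦4, 6↦4, 7↦2, 8↦9, 9↦3, 10↦6]  zeros at y ∈ ∅
  x = 6: [0↦7, 1↦4, 2↦10, 3↦3, 4↦5, 5↦5, 6↦3, 7↦10, 8↦4, 9↦7, 10↦8]  zeros at y ∈ ∅
  x = 7: [0↦5, 1↦0, 2↦4, 3↦6, 4↦6, 5↦4, 6↦0, 7↦5, 8↦8, 9↦9, 10↦8]  zeros at y ∈ {1, 6}
  x = 8: [0↦1, 1↦5, 2↦7, 3↦7, 4↦5, 5↦1, 6↦6, 7↦9, 8↦10, 9↦9, 10↦6]  zeros at y ∈ ∅
  x = 9: [0↦6, 1↦8, 2↦8, 3↦6, 4↦2, 5↦7, 6↦10, 7↦0, 8↦10, 9↦7, 10↦2]  zeros at y ∈ {7}
  x = 10: [0↦9, 1↦9, 2↦7, 3↦3, 4↦8, 5↦0, 6↦1, 7↦0, 8↦8, 9↦3, 10↦7]  zeros at y ∈ {5, 7}
Collecting zeros: affine points = {(1, 9), (1, 10), (2, 1), (2, 5), (3, 6), (3, 9), (7, 1), (7, 6), (9, 7), (10, 5), (10, 7)}.
Total count |C(F_11)_aff| = 11.


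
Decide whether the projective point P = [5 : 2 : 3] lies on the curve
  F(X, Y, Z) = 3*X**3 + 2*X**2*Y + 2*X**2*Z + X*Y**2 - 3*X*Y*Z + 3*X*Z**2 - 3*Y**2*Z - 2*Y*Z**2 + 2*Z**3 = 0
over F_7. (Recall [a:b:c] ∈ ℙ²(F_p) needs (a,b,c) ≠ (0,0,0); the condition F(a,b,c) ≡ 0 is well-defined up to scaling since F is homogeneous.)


F(5,2,3) ≡ 0 (mod 7); P is on the curve.

Evaluate F(5, 2, 3) term-by-term (mod 7).
  3*X**3 ↦ 3·125·1·1 = 375
  2*X**2*Y ↦ 2·25·2·1 = 100
  2*X**2*Z ↦ 2·25·1·3 = 150
  X*Y**2 ↦ 1·5·4·1 = 20
  -3*X*Y*Z ↦ -3·5·2·3 = -90
  3*X*Z**2 ↦ 3·5·1·9 = 135
  -3*Y**2*Z ↦ -3·1·4·3 = -36
  -2*Y*Z**2 ↦ -2·1·2·9 = -36
  2*Z**3 ↦ 2·1·1·27 = 54
Sum: F(5, 2, 3) = (375) + (100) + (150) + (20) + (-90) + (135) + (-36) + (-36) + (54) = 672.
Reducing mod 7: 672 ≡ 0 (mod 7).
Since F(a, b, c) ≡ 0 (mod 7), P lies on the curve.


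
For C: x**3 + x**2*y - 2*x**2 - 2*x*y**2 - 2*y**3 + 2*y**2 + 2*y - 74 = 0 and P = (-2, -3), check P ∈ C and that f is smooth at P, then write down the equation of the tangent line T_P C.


Tangent line at P: 14*x - 84*y - 224 = 0.

Step 1: f(-2, -3) = 0, so P lies on C.
Step 2: partial derivatives
  f_x(x, y) = 3*x**2 + 2*x*y - 4*x - 2*y**2, f_y(x, y) = x**2 - 4*x*y - 6*y**2 + 4*y + 2.
  f_x(P) = 14, f_y(P) = -84 (gradient nonzero, so P is smooth).
Step 3: tangent line at P: 14·(x − -2) + -84·(y − -3) = 0.
Expanding: 14*x - 84*y - 224 = 0.


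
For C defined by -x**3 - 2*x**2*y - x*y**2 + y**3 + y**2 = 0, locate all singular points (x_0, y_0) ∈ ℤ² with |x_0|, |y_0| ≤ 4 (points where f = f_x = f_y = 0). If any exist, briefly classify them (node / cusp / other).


Singular points: {(0, 0)}; classification: cusp.

Compute partial derivatives:
  f_x = -3*x**2 - 4*x*y - y**2.
  f_y = -2*x**2 - 2*x*y + 3*y**2 + 2*y.
Scan x_0 ∈ {−4, ..., 4}. For each x_0, f_y(x_0, y) is a polynomial in y; find its integer roots y ∈ {−4, ..., 4}, then test f_x and f at those candidates.
  x = -4: f_y(-4, y) = 3*y**2 + 10*y - 32; vanishes at y ∈ {2}. (-4, 2): f_x = -20 ≠ 0.
  x = -3: f_y(-3, y) = 3*y**2 + 8*y - 18; no integer root y with |y| ≤ 4.
  x = -2: f_y(-2, y) = 3*y**2 + 6*y - 8; no integer root y with |y| ≤ 4.
  x = -1: f_y(-1, y) = 3*y**2 + 4*y - 2; no integer root y with |y| ≤ 4.
  x = 0: f_y(0, y) = 3*y**2 + 2*y; vanishes at y ∈ {0}. (0, 0): f_x = 0, f = 0 — SINGULAR.
  x = 1: f_y(1, y) = 3*y**2 - 2; no integer root y with |y| ≤ 4.
  x = 2: f_y(2, y) = 3*y**2 - 2*y - 8; vanishes at y ∈ {2}. (2, 2): f_x = -32 ≠ 0.
  x = 3: f_y(3, y) = 3*y**2 - 4*y - 18; no integer root y with |y| ≤ 4.
  x = 4: f_y(4, y) = 3*y**2 - 6*y - 32; no integer root y with |y| ≤ 4.
Only singular point on the grid: (0, 0).
Classify: substitute x = 0 + u, y = 0 + v and expand: f = -u**3 - 2*u**2*v - u*v**2 + v**3 + v**2.
No constant or linear terms (consistent with a singular point). Quadratic part: v**2. Cubic part: -u**3 - 2*u**2*v - u*v**2 + v**3.
The quadratic part v**2 is a perfect square, so there is a single (double) tangent line v = 0, i.e. y = 0. Restricting the cubic part to that line (v = 0) leaves -u**3 ≠ 0, so f is not divisible by v and the branch is v² ≈ u**3 to lowest order — this is a cusp.
Classification: cusp.


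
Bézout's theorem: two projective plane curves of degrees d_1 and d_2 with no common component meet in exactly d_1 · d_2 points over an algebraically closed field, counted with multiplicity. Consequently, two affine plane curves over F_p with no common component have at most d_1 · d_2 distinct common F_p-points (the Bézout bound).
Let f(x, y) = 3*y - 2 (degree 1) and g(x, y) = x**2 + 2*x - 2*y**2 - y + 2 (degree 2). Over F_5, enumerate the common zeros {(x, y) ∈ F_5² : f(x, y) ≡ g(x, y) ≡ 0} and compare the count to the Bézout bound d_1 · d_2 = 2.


Common zeros: {(4, 4)}; count = 1; Bézout bound = 2.

deg(f) = 1, deg(g) = 2, so Bézout bound = 2.
Scan x ∈ F_5. For each x, list the y ∈ F_5 with f(x, y) ≡ 0 and those with g(x, y) ≡ 0 (mod 5); the common zeros in that column are the intersection.
  x = 0: f ≡ 0 at y ∈ {4}; g ≡ 0 at y ∈ ∅; common: ∅.
  x = 1: f ≡ 0 at y ∈ {4}; g ≡ 0 at y ∈ {0, 2}; common: ∅.
  x = 2: f ≡ 0 at y ∈ {4}; g ≡ 0 at y ∈ {0, 2}; common: ∅.
  x = 3: f ≡ 0 at y ∈ {4}; g ≡ 0 at y ∈ ∅; common: ∅.
  x = 4: f ≡ 0 at y ∈ {4}; g ≡ 0 at y ∈ {3, 4}; common: {4}.
Collecting: common zeros = {(4, 4)}, so the count is 1.
Comparison with the Bézout bound: 1 ≤ 2 = deg(f)·deg(g), as expected for curves with no common component (the affine F_5-count falls short of the bound because intersections may lie at infinity, over extension fields, or carry multiplicity).


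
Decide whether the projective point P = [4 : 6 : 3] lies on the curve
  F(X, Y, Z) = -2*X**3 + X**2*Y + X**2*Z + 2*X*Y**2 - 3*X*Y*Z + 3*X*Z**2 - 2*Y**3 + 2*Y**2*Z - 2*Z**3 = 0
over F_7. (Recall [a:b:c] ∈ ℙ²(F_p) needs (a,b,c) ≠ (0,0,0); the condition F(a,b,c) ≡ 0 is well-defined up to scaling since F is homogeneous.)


F(4,6,3) ≡ 3 (mod 7); P is NOT on the curve.

Evaluate F(4, 6, 3) term-by-term (mod 7).
  -2*X**3 ↦ -2·64·1·1 = -128
  X**2*Y ↦ 1·16·6·1 = 96
  X**2*Z ↦ 1·16·1·3 = 48
  2*X*Y**2 ↦ 2·4·36·1 = 288
  -3*X*Y*Z ↦ -3·4·6·3 = -216
  3*X*Z**2 ↦ 3·4·1·9 = 108
  -2*Y**3 ↦ -2·1·216·1 = -432
  2*Y**2*Z ↦ 2·1·36·3 = 216
  -2*Z**3 ↦ -2·1·1·27 = -54
Sum: F(4, 6, 3) = (-128) + (96) + (48) + (288) + (-216) + (108) + (-432) + (216) + (-54) = -74.
Reducing mod 7: -74 ≡ 3 (mod 7).
Since F(a, b, c) ≡ 3 ≠ 0 (mod 7), P does NOT lie on the curve.


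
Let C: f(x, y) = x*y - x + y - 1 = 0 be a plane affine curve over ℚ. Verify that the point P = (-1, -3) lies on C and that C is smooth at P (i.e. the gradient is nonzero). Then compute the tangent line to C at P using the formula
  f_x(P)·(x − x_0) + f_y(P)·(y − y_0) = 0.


Tangent line at P: -4*x - 4 = 0.

Step 1: f(-1, -3) = 0, so P lies on C.
Step 2: partial derivatives
  f_x(x, y) = y - 1, f_y(x, y) = x + 1.
  f_x(P) = -4, f_y(P) = 0 (gradient nonzero, so P is smooth).
Step 3: tangent line at P: -4·(x − -1) + 0·(y − -3) = 0.
Expanding: -4*x - 4 = 0.


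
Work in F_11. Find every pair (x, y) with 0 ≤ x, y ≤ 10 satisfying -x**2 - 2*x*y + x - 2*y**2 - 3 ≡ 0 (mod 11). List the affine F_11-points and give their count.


Affine F_11-points: {(0, 2), (0, 9), (2, 1), (2, 8), (5, 8), (5, 9), (6, 0), (6, 5), (7, 5), (7, 10), (8, 1), (8, 2)}; count = 12.

For each of the 121 pairs (x, y) ∈ F_11², evaluate f(x, y) mod 11. Record the zeros.
  x = 0: [0↦8, 1↦6, 2↦0, 3↦1, 4↦9, 5↦2, 6↦2, 7↦9, 8↦1, 9↦0, 10↦6]  zeros at y ∈ {2, 9}
  x = 1: [0↦8, 1↦4, 2↦7, 3↦6, 4↦1, 5↦3, 6↦1, 7↦6, 8↦7, 9↦4, 10↦8]  zeros at y ∈ ∅
  x = 2: [0↦6, 1↦0, 2↦1, 3↦9, 4↦2, 5↦2, 6↦9, 7↦1, 8↦0, 9↦6, 10↦8]  zeros at y ∈ {1, 8}
  x = 3: [0↦2, 1↦5, 2↦4, 3↦10, 4↦1, 5↦10, 6↦4, 7↦5, 8↦2, 9↦6, 10↦6]  zeros at y ∈ ∅
  x = 4: [0↦7, 1↦8, 2↦5, 3↦9, 4↦9, 5↦5, 6↦8, 7↦7, 8↦2, 9↦4, 10↦2]  zeros at y ∈ ∅
  x = 5: [0↦10, 1↦9, 2↦4, 3↦6, 4↦4, 5↦9, 6↦10, 7↦7, 8↦0, 9↦0, 10↦7]  zeros at y ∈ {8, 9}
  x = 6: [0↦0, 1↦8, 2↦1, 3↦1, 4↦8, 5↦0, 6↦10, 7↦5, 8↦7, 9↦5, 10↦10]  zeros at y ∈ {0, 5}
  x = 7: [0↦10, 1↦5, 2↦7, 3↦5, 4↦10, 5↦0, 6↦8, 7↦1, 8↦1, 9↦8, 10↦0]  zeros at y ∈ {5, 10}
  x = 8: [0↦7, 1↦0, 2↦0, 3↦7, 4↦10, 5↦9, 6↦4, 7↦6, 8↦4, 9↦9, 10↦10]  zeros at y ∈ {1, 2}
  x = 9: [0↦2, 1↦4, 2↦2, 3↦7, 4↦8, 5↦5, 6↦9, 7↦9, 8↦5, 9↦8, 10↦7]  zeros at y ∈ ∅
  x = 10: [0↦6, 1↦6, 2↦2, 3↦5, 4↦4, 5↦10, 6↦1, 7↦10, 8↦4, 9↦5, 10↦2]  zeros at y ∈ ∅
Collecting zeros: affine points = {(0, 2), (0, 9), (2, 1), (2, 8), (5, 8), (5, 9), (6, 0), (6, 5), (7, 5), (7, 10), (8, 1), (8, 2)}.
Total count |C(F_11)_aff| = 12.


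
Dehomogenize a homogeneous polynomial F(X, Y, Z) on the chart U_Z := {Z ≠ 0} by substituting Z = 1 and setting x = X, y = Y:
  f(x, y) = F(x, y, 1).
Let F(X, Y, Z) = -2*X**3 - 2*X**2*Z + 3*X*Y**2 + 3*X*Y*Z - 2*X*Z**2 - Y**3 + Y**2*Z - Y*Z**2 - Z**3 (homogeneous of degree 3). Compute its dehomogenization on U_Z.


f(x, y) = -2*x**3 - 2*x**2 + 3*x*y**2 + 3*x*y - 2*x - y**3 + y**2 - y - 1

On U_Z we set Z = 1. Each monomial c·X^i·Y^j·Z^k in F becomes c·x^i·y^j·1^k = c·x^i·y^j.
Substituting Z = 1: F(X, Y, 1) = -2*x**3 - 2*x**2 + 3*x*y**2 + 3*x*y - 2*x - y**3 + y**2 - y - 1.
Note: deg(f) ≤ deg(F) = 3; strict inequality happens when F is divisible by Z (lost terms).


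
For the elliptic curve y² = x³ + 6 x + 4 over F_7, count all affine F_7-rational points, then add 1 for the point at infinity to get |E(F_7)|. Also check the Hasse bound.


Affine points = {(0, 2), (0, 5), (1, 2), (1, 5), (3, 0), (4, 1), (4, 6), (6, 2), (6, 5)}; affine count = 9; |E(F_7)| = 10.

Discriminant check: Δ ∝ 4a³ + 27b² = 4·6³ + 27·4² = 4·216 + 27·16 ≡ 1 (mod 7). Nonzero ⇒ E is nonsingular.
For each x ∈ F_7, compute rhs = x³ + 6·x + 4 mod 7, then count y ∈ F_7 with y² ≡ rhs.
  x = 0: rhs = 4, matching y values: 2, 5 (2 points).
  x = 1: rhs = 4, matching y values: 2, 5 (2 points).
  x = 2: rhs = 3, matching y values: none (0 points).
  x = 3: rhs = 0, matching y values: 0 (1 points).
  x = 4: rhs = 1, matching y values: 1, 6 (2 points).
  x = 5: rhs = 5, matching y values: none (0 points).
  x = 6: rhs = 4, matching y values: 2, 5 (2 points).
Total affine count: 9.
Full point count |E(F_7)| = 9 + 1 = 10.
Hasse bound: |10 − (7+1)| = |2| = 2 ≤ 2√7 ≈ 5.2915 ✓.


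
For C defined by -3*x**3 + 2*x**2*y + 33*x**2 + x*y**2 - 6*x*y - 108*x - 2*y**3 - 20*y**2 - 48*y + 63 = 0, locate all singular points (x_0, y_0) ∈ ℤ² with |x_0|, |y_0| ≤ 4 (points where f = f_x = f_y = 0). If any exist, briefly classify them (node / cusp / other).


Singular points: {(3, -3)}; classification: cusp.

Compute partial derivatives:
  f_x = -9*x**2 + 4*x*y + 66*x + y**2 - 6*y - 108.
  f_y = 2*x**2 + 2*x*y - 6*x - 6*y**2 - 40*y - 48.
Scan x_0 ∈ {−4, ..., 4}. For each x_0, f_y(x_0, y) is a polynomial in y; find its integer roots y ∈ {−4, ..., 4}, then test f_x and f at those candidates.
  x = -4: f_y(-4, y) = -6*y**2 - 48*y + 8; no integer root y with |y| ≤ 4.
  x = -3: f_y(-3, y) = -6*y**2 - 46*y - 12; no integer root y with |y| ≤ 4.
  x = -2: f_y(-2, y) = -6*y**2 - 44*y - 28; no integer root y with |y| ≤ 4.
  x = -1: f_y(-1, y) = -6*y**2 - 42*y - 40; no integer root y with |y| ≤ 4.
  x = 0: f_y(0, y) = -6*y**2 - 40*y - 48; no integer root y with |y| ≤ 4.
  x = 1: f_y(1, y) = -6*y**2 - 38*y - 52; vanishes at y ∈ {-2}. (1, -2): f_x = -43 ≠ 0.
  x = 2: f_y(2, y) = -6*y**2 - 36*y - 52; no integer root y with |y| ≤ 4.
  x = 3: f_y(3, y) = -6*y**2 - 34*y - 48; vanishes at y ∈ {-3}. (3, -3): f_x = 0, f = 0 — SINGULAR.
  x = 4: f_y(4, y) = -6*y**2 - 32*y - 40; vanishes at y ∈ {-2}. (4, -2): f_x = -4 ≠ 0.
Only singular point on the grid: (3, -3).
Classify: substitute x = 3 + u, y = -3 + v and expand: f = -3*u**3 + 2*u**2*v + u*v**2 - 2*v**3 + v**2.
No constant or linear terms (consistent with a singular point). Quadratic part: v**2. Cubic part: -3*u**3 + 2*u**2*v + u*v**2 - 2*v**3.
The quadratic part v**2 is a perfect square, so there is a single (double) tangent line v = 0, i.e. y = -3. Restricting the cubic part to that line (v = 0) leaves -3*u**3 ≠ 0, so f is not divisible by v and the branch is v² ≈ 3*u**3 to lowest order — this is a cusp.
Classification: cusp.


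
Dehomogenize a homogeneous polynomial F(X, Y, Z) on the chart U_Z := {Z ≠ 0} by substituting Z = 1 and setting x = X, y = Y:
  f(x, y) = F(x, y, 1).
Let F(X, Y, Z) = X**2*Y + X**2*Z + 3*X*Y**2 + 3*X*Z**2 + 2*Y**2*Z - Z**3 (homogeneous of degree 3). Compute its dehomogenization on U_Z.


f(x, y) = x**2*y + x**2 + 3*x*y**2 + 3*x + 2*y**2 - 1

On U_Z we set Z = 1. Each monomial c·X^i·Y^j·Z^k in F becomes c·x^i·y^j·1^k = c·x^i·y^j.
Substituting Z = 1: F(X, Y, 1) = x**2*y + x**2 + 3*x*y**2 + 3*x + 2*y**2 - 1.
Note: deg(f) ≤ deg(F) = 3; strict inequality happens when F is divisible by Z (lost terms).


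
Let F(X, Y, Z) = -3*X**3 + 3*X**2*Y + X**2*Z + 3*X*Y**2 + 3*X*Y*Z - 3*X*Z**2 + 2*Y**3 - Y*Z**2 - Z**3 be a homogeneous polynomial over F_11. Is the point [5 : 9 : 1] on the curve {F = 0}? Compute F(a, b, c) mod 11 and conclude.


F(5,9,1) ≡ 6 (mod 11); P is NOT on the curve.

Evaluate F(5, 9, 1) term-by-term (mod 11).
  -3*X**3 ↦ -3·125·1·1 = -375
  3*X**2*Y ↦ 3·25·9·1 = 675
  X**2*Z ↦ 1·25·1·1 = 25
  3*X*Y**2 ↦ 3·5·81·1 = 1215
  3*X*Y*Z ↦ 3·5·9·1 = 135
  -3*X*Z**2 ↦ -3·5·1·1 = -15
  2*Y**3 ↦ 2·1·729·1 = 1458
  -Y*Z**2 ↦ -1·1·9·1 = -9
  -Z**3 ↦ -1·1·1·1 = -1
Sum: F(5, 9, 1) = (-375) + (675) + (25) + (1215) + (135) + (-15) + (1458) + (-9) + (-1) = 3108.
Reducing mod 11: 3108 ≡ 6 (mod 11).
Since F(a, b, c) ≡ 6 ≠ 0 (mod 11), P does NOT lie on the curve.


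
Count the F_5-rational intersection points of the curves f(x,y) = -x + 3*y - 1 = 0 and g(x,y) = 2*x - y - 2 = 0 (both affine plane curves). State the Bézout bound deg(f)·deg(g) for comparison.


Common zeros: ∅; count = 0; Bézout bound = 1.

deg(f) = 1, deg(g) = 1, so Bézout bound = 1.
Scan x ∈ F_5. For each x, list the y ∈ F_5 with f(x, y) ≡ 0 and those with g(x, y) ≡ 0 (mod 5); the common zeros in that column are the intersection.
  x = 0: f ≡ 0 at y ∈ {2}; g ≡ 0 at y ∈ {3}; common: ∅.
  x = 1: f ≡ 0 at y ∈ {4}; g ≡ 0 at y ∈ {0}; common: ∅.
  x = 2: f ≡ 0 at y ∈ {1}; g ≡ 0 at y ∈ {2}; common: ∅.
  x = 3: f ≡ 0 at y ∈ {3}; g ≡ 0 at y ∈ {4}; common: ∅.
  x = 4: f ≡ 0 at y ∈ {0}; g ≡ 0 at y ∈ {1}; common: ∅.
Collecting: common zeros = ∅, so the count is 0.
Comparison with the Bézout bound: 0 ≤ 1 = deg(f)·deg(g), as expected for curves with no common component (the affine F_5-count falls short of the bound because intersections may lie at infinity, over extension fields, or carry multiplicity).
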